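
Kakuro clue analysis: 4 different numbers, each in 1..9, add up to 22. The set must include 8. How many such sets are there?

4 distinct digits from 1–9 sum between 10 and 30.
Keeping only sets containing 8.
Enumerating: {1,4,8,9}, {1,6,7,8}, {2,3,8,9}, {2,5,7,8}, {3,4,7,8}, {3,5,6,8}.

6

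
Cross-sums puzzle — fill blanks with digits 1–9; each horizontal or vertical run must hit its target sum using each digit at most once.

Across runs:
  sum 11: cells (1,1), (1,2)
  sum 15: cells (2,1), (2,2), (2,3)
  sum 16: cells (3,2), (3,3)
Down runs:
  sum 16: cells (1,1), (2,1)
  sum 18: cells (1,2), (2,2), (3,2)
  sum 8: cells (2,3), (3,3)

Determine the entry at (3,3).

16 in 2 cells must be {7,9}.
The 16 across and the 8 down share only 7, so (3,3) = 7.
(2,3) = 8 − 7 = 1 completes the 8 down.
(3,2) = 16 − 7 = 9 completes the 16 across.
(2,1) = 9: the only remaining digit allowed by both the 15 across and the 16 down.
(2,2) = 15 − 10 = 5 completes the 15 across.
(1,1) = 16 − 9 = 7 completes the 16 down.
(1,2) = 11 − 7 = 4 completes the 11 across.

7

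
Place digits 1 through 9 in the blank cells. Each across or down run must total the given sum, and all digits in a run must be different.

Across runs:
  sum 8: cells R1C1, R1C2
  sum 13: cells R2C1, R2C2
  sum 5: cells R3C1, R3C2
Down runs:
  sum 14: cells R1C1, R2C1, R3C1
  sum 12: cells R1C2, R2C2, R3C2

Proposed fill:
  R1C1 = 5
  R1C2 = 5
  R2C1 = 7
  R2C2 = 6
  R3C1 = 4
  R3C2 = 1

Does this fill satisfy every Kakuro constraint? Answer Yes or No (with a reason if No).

No — the across run R1C1–R1C2 sums to 10, not 8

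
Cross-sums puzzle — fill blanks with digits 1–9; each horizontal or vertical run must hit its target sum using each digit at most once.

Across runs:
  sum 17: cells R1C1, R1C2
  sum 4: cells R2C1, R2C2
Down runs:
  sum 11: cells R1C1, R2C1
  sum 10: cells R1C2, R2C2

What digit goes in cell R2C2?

1

17 in 2 cells must be {8,9}; 4 in 2 cells must be {1,3}.
The 4 across and the 11 down share only 3, so R2C1 = 3.
R2C2 = 4 − 3 = 1 completes the 4 across.
R1C1 = 11 − 3 = 8 completes the 11 down.
R1C2 = 17 − 8 = 9 completes the 17 across.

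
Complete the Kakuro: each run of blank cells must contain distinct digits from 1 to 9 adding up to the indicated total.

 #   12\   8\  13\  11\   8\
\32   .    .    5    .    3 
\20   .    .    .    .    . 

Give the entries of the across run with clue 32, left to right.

8 7 5 9 3

R1C2 = 7: the only remaining digit allowed by both the 32 across and the 8 down.
R2C2 = 8 − 7 = 1 completes the 8 down.
R2C3 = 13 − 5 = 8 completes the 13 down.
R2C5 = 8 − 3 = 5 completes the 8 down.
R2C1 = 4: the only remaining digit allowed by both the 20 across and the 12 down.
R2C4 = 20 − 18 = 2 completes the 20 across.
R1C1 = 12 − 4 = 8 completes the 12 down.
R1C4 = 32 − 23 = 9 completes the 32 across.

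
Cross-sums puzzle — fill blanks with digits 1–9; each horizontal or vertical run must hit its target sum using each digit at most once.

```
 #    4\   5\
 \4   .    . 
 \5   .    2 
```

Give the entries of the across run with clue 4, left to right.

4 in 2 cells must be {1,3}.
R1C2 = 5 − 2 = 3 completes the 5 down.
R2C1 = 5 − 2 = 3 completes the 5 across.
R1C1 = 4 − 3 = 1 completes the 4 across.

1 3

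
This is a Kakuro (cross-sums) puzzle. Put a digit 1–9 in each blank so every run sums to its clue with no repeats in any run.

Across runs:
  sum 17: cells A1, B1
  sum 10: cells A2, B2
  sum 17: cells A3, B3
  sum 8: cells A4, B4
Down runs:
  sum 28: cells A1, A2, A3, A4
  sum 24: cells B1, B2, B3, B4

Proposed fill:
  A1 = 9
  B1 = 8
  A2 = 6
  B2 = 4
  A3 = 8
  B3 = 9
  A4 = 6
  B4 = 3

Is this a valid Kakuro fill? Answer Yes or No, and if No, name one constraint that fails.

No — the across run A4–B4 sums to 9, not 8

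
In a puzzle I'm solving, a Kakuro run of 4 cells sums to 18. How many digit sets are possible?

11

4 distinct digits from 1–9 sum between 10 and 30.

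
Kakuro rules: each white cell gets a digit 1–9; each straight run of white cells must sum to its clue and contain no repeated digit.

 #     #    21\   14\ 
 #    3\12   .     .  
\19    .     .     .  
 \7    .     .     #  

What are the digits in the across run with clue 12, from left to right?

3 in 2 cells must be {1,2}.
The 19 across and the 3 down share only 2, so R2C1 = 2.
R3C1 = 3 − 2 = 1 completes the 3 down.
R3C2 = 7 − 1 = 6 completes the 7 across.
R2C2 = 8: the only remaining digit allowed by both the 19 across and the 21 down.
R2C3 = 19 − 10 = 9 completes the 19 across.
R1C2 = 21 − 14 = 7 completes the 21 down.
R1C3 = 12 − 7 = 5 completes the 12 across.

7 5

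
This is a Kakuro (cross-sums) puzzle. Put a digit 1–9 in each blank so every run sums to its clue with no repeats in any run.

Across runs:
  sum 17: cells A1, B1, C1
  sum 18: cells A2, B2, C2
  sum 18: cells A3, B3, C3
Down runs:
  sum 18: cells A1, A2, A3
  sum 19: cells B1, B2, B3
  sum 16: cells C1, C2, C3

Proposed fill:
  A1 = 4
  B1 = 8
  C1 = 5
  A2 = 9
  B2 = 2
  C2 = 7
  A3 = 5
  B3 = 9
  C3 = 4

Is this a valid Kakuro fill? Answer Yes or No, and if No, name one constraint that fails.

Yes

Across: 4+8+5=17; 9+2+7=18; 5+9+4=18. Down: 4+9+5=18; 8+2+9=19; 5+7+4=16. No digit repeats within any run.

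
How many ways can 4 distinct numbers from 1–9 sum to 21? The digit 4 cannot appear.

4 distinct digits from 1–9 sum between 10 and 30.
Dropping sets that contain 4.
Enumerating: {1,3,8,9}, {1,5,6,9}, {1,5,7,8}, {2,3,7,9}, {2,5,6,8}, {3,5,6,7}.

6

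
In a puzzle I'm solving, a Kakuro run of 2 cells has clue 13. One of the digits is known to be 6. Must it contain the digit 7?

Yes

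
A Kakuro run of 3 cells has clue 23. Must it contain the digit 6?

Yes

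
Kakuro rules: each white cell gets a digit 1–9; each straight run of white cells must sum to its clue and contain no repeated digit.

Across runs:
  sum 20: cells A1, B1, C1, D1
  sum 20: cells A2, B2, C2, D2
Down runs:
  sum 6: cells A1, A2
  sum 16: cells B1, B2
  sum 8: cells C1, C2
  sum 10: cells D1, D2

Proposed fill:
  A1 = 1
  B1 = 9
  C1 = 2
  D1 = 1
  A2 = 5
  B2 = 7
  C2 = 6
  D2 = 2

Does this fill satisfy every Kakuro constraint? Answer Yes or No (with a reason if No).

No — the down run D1–D2 sums to 3, not 10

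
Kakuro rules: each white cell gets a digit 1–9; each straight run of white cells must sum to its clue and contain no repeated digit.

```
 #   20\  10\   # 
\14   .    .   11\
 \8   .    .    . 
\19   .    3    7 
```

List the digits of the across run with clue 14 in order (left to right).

R2C3 = 11 − 7 = 4 completes the 11 down.
R3C1 = 19 − 10 = 9 completes the 19 across.
Given what's placed, R2C1 must be 3 to fit the 8 across and 20 down.
R2C2 = 8 − 7 = 1 completes the 8 across.
R1C1 = 20 − 12 = 8 completes the 20 down.
R1C2 = 14 − 8 = 6 completes the 14 across.

8, 6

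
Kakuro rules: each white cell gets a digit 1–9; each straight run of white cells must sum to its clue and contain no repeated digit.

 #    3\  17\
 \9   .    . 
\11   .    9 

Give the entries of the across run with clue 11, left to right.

2 9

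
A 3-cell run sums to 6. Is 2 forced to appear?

The only way to make 6 from 3 distinct digits is {1,2,3}, which contains 2.

Yes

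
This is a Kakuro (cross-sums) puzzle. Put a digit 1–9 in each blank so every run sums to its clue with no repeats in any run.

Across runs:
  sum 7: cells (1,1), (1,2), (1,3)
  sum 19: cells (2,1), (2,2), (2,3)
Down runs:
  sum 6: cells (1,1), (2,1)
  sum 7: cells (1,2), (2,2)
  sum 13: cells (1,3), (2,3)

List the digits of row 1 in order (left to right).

2, 1, 4

7 in 3 cells must be {1,2,4}.
The 7 across and the 13 down share only 4, so (1,3) = 4.
(2,3) = 13 − 4 = 9 completes the 13 down.
Nothing is forced directly, so branch on (2,1), whose candidates are 2 or 4. If (2,1) = 2: then (1,1) would have to be in {1,2} for the 7 across but in {4} for the 6 down — contradiction. So (2,1) = 4.
(1,1) = 6 − 4 = 2 completes the 6 down.
(1,2) = 7 − 6 = 1 completes the 7 across.
(2,2) = 19 − 13 = 6 completes the 19 across.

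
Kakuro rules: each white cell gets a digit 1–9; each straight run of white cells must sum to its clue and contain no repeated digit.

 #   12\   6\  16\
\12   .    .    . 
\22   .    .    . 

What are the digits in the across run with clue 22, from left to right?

8 5 9

16 in 2 cells must be {7,9}.
The 22 across and the 6 down share only 5, so R2C2 = 5.
Given what's placed, R2C3 must be 9 to fit the 22 across and 16 down.
R1C2 = 6 − 5 = 1 completes the 6 down.
R1C3 = 16 − 9 = 7 completes the 16 down.
R2C1 = 22 − 14 = 8 completes the 22 across.
R1C1 = 12 − 8 = 4 completes the 12 across.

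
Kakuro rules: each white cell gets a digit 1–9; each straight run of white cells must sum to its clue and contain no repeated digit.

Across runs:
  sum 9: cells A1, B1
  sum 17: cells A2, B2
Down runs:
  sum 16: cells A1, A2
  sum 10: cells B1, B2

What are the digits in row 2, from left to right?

17 in 2 cells must be {8,9}; 16 in 2 cells must be {7,9}.
The 9 across and the 16 down share only 7, so A1 = 7.
B1 = 9 − 7 = 2 completes the 9 across.
A2 = 16 − 7 = 9 completes the 16 down.
B2 = 17 − 9 = 8 completes the 17 across.

9, 8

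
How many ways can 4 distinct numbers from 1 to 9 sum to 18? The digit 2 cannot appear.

4 distinct digits from 1–9 sum between 10 and 30.
Dropping sets that contain 2.
Enumerating: {1,3,5,9}, {1,3,6,8}, {1,4,5,8}, {1,4,6,7}, {3,4,5,6}.

5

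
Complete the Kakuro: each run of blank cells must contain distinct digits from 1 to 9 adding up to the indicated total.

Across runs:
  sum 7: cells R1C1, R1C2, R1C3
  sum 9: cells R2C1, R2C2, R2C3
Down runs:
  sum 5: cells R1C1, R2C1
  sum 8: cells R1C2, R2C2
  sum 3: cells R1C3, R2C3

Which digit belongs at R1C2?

2

7 in 3 cells must be {1,2,4}; 3 in 2 cells must be {1,2}.
Nothing is forced directly, so branch on R1C2, whose candidates are 1 or 2. If R1C2 = 1: that forces R1C3 = 2, after which R2C2 would have to be in {1,2,3,4,5,6} for the 9 across but in {7} for the 8 down — contradiction. So R1C2 = 2.
Given what's placed, R1C3 must be 1 to fit the 7 across and 3 down.
R2C2 = 8 − 2 = 6 completes the 8 down.
R2C3 = 3 − 1 = 2 completes the 3 down.
R1C1 = 7 − 3 = 4 completes the 7 across.
R2C1 = 9 − 8 = 1 completes the 9 across.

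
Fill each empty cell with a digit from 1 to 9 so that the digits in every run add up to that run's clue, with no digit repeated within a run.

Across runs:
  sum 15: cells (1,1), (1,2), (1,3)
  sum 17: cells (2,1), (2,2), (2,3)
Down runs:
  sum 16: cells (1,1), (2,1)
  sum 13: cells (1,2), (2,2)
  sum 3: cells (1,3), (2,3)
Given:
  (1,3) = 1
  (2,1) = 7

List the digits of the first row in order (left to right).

9 5 1

16 in 2 cells must be {7,9}; 3 in 2 cells must be {1,2}.
(1,1) = 16 − 7 = 9 completes the 16 down.
(1,2) = 15 − 10 = 5 completes the 15 across.
(2,2) = 13 − 5 = 8 completes the 13 down.
(2,3) = 17 − 15 = 2 completes the 17 across.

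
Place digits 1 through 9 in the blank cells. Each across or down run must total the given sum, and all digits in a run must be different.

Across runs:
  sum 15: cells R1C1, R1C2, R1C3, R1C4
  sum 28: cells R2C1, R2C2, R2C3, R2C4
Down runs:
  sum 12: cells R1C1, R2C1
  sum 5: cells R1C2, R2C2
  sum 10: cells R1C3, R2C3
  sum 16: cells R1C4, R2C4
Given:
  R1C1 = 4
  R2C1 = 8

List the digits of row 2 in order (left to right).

8, 4, 7, 9

16 in 2 cells must be {7,9}.
R1C4 = 7: the only remaining digit allowed by both the 15 across and the 16 down.
R2C2 = 4: the only remaining digit allowed by both the 28 across and the 5 down.
R2C4 = 16 − 7 = 9 completes the 16 down.
R1C2 = 5 − 4 = 1 completes the 5 down.
R1C3 = 15 − 12 = 3 completes the 15 across.
R2C3 = 28 − 21 = 7 completes the 28 across.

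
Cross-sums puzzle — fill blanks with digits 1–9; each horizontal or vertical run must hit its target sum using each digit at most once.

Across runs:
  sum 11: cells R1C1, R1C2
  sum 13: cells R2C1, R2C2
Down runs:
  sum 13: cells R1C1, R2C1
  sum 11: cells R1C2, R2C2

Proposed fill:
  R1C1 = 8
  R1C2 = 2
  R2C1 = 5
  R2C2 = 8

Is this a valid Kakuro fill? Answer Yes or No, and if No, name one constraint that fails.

No — the down run R1C2–R2C2 sums to 10, not 11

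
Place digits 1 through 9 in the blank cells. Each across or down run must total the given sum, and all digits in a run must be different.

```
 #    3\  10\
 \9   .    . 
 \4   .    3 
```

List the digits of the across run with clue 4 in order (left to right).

1, 3

4 in 2 cells must be {1,3}; 3 in 2 cells must be {1,2}.
R1C2 = 10 − 3 = 7 completes the 10 down.
R2C1 = 4 − 3 = 1 completes the 4 across.
R1C1 = 9 − 7 = 2 completes the 9 across.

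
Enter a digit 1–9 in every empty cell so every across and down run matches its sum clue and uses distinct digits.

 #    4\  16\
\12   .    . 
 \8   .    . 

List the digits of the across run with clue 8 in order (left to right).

4 in 2 cells must be {1,3}; 16 in 2 cells must be {7,9}.
The 12 across and the 4 down share only 3, so R1C1 = 3.
R1C2 = 12 − 3 = 9 completes the 12 across.
R2C1 = 4 − 3 = 1 completes the 4 down.
R2C2 = 8 − 1 = 7 completes the 8 across.

1 7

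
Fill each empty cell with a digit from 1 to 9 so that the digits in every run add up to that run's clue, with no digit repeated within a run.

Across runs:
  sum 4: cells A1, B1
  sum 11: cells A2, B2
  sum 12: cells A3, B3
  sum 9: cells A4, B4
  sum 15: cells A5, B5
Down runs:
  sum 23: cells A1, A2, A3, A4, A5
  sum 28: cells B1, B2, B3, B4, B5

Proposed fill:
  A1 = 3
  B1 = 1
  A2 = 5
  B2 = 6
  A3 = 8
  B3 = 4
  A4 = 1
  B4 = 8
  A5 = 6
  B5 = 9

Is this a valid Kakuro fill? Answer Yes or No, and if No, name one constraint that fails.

Across: 3+1=4; 5+6=11; 8+4=12; 1+8=9; 6+9=15. Down: 3+5+8+1+6=23; 1+6+4+8+9=28. No digit repeats within any run.

Yes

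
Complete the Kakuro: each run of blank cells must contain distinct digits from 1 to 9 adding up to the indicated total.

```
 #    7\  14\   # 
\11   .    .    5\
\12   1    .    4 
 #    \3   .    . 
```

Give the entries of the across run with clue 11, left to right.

6 5

3 in 2 cells must be {1,2}.
R1C1 = 7 − 1 = 6 completes the 7 down.
R1C2 = 11 − 6 = 5 completes the 11 across.
R2C2 = 12 − 5 = 7 completes the 12 across.
R3C2 = 14 − 12 = 2 completes the 14 down.
R3C3 = 3 − 2 = 1 completes the 3 across.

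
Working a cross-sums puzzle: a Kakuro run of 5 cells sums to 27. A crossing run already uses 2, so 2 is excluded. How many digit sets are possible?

5 distinct digits from 1–9 sum between 15 and 35.
Dropping sets that contain 2.
Enumerating: {1,3,6,8,9}, {1,4,5,8,9}, {1,4,6,7,9}, {1,5,6,7,8}, {3,4,5,6,9}, {3,4,5,7,8}.

6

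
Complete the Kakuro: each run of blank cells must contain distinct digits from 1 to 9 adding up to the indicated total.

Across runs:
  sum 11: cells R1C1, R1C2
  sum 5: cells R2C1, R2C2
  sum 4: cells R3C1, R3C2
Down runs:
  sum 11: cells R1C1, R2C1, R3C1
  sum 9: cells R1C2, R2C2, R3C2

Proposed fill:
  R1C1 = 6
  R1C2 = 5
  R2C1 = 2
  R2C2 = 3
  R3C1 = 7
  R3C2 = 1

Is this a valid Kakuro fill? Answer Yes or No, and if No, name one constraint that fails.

No — the down run R1C1–R3C1 sums to 15, not 11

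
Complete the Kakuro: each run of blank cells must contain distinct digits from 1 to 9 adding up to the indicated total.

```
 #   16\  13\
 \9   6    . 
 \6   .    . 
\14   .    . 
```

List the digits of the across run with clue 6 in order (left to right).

R1C2 = 9 − 6 = 3 completes the 9 across.
No cell is forced outright now. R2C1 can only be 1 or 2 (the digits allowed by both its 6 across and its 16 down). If R2C1 = 1: then R2C2 would have to be in {5} for the 6 across but in {1,2,4,6,8,9} for the 13 down — contradiction. So R2C1 = 2.
R2C2 = 6 − 2 = 4 completes the 6 across.
R3C1 = 16 − 8 = 8 completes the 16 down.
R3C2 = 14 − 8 = 6 completes the 14 across.

2 4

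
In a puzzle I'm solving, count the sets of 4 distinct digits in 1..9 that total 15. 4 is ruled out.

3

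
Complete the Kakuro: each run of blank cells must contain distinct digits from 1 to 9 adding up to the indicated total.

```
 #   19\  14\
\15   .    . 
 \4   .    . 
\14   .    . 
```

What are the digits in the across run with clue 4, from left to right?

3, 1

4 in 2 cells must be {1,3}.
The 4 across and the 19 down share only 3, so R2C1 = 3.
R2C2 = 4 − 3 = 1 completes the 4 across.
Given what's placed, R3C1 must be 9 to fit the 14 across and 19 down.
R3C2 = 14 − 9 = 5 completes the 14 across.
R1C1 = 19 − 12 = 7 completes the 19 down.
R1C2 = 15 − 7 = 8 completes the 15 across.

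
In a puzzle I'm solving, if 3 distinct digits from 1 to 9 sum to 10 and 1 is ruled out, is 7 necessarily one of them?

No

The only way to make 10 from 3 distinct digits under that restriction is {2,3,5}, which does not contain 7.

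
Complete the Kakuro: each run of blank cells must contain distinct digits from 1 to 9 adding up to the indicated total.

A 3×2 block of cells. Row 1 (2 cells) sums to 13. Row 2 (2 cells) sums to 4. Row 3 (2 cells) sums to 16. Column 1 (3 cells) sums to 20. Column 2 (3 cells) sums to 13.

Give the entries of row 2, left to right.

4 in 2 cells must be {1,3}; 16 in 2 cells must be {7,9}.
The 4 across and the 20 down share only 3, so (2,1) = 3.
(2,2) = 4 − 3 = 1 completes the 4 across.
Given what's placed, (3,1) must be 9 to fit the 16 across and 20 down.
(3,2) = 16 − 9 = 7 completes the 16 across.
(1,1) = 20 − 12 = 8 completes the 20 down.
(1,2) = 13 − 8 = 5 completes the 13 across.

3, 1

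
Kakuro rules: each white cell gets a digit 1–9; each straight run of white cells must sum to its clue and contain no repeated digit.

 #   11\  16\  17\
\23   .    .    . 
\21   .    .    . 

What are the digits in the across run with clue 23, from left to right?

6 9 8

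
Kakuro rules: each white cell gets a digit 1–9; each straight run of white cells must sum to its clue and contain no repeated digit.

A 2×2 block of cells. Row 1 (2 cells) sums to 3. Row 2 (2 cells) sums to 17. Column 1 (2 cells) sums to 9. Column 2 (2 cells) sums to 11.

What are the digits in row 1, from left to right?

3 in 2 cells must be {1,2}; 17 in 2 cells must be {8,9}.
The 3 across and the 11 down share only 2, so (1,2) = 2.
The 17 across and the 9 down share only 8, so (2,1) = 8.
(2,2) = 17 − 8 = 9 completes the 17 across.
(1,1) = 3 − 2 = 1 completes the 3 across.

1 2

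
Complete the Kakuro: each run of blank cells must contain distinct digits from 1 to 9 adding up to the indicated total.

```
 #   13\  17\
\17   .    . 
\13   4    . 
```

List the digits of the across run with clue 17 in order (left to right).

17 in 2 cells must be {8,9}.
R1C1 = 13 − 4 = 9 completes the 13 down.
R1C2 = 17 − 9 = 8 completes the 17 across.
R2C2 = 13 − 4 = 9 completes the 13 across.

9 8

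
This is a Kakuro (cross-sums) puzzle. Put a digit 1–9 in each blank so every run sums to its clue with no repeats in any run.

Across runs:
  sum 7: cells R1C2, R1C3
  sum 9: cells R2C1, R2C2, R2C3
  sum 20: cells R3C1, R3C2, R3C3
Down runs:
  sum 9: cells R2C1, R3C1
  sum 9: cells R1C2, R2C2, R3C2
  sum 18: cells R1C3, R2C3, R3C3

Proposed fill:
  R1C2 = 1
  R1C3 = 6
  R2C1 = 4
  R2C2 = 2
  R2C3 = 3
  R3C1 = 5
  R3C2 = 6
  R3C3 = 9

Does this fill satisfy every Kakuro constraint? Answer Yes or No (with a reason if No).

Across: 1+6=7; 4+2+3=9; 5+6+9=20. Down: 4+5=9; 1+2+6=9; 6+3+9=18. No digit repeats within any run.

Yes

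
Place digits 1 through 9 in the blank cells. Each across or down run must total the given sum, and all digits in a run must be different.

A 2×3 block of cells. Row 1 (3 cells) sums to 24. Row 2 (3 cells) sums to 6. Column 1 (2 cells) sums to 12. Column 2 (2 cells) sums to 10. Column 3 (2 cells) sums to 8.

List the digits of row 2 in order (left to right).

3 2 1

24 in 3 cells must be {7,8,9}; 6 in 3 cells must be {1,2,3}.
The 24 across and the 8 down share only 7, so (1,3) = 7.
The 6 across and the 12 down share only 3, so (2,1) = 3.
(2,3) = 8 − 7 = 1 completes the 8 down.
(1,1) = 12 − 3 = 9 completes the 12 down.
(1,2) = 24 − 16 = 8 completes the 24 across.
(2,2) = 6 − 4 = 2 completes the 6 across.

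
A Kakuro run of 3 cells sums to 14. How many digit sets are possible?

8

3 distinct digits from 1–9 sum between 6 and 24.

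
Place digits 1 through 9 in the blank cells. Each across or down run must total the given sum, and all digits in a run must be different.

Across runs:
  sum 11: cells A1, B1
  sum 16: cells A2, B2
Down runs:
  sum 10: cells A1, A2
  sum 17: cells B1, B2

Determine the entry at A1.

3

16 in 2 cells must be {7,9}; 17 in 2 cells must be {8,9}.
The 16 across and the 17 down share only 9, so B2 = 9.
B1 = 17 − 9 = 8 completes the 17 down.
A2 = 16 − 9 = 7 completes the 16 across.
A1 = 11 − 8 = 3 completes the 11 across.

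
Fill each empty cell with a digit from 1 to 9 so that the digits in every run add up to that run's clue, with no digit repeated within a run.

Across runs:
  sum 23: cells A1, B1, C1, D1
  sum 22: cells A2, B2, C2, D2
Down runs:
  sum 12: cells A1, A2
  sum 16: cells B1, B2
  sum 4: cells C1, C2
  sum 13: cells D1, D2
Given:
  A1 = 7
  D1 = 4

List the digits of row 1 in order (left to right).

16 in 2 cells must be {7,9}; 4 in 2 cells must be {1,3}.
B1 = 9: the only remaining digit allowed by both the 23 across and the 16 down.
C1 = 23 − 20 = 3 completes the 23 across.
A2 = 12 − 7 = 5 completes the 12 down.
B2 = 16 − 9 = 7 completes the 16 down.
C2 = 4 − 3 = 1 completes the 4 down.
D2 = 22 − 13 = 9 completes the 22 across.

7, 9, 3, 4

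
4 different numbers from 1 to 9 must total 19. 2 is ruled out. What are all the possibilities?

{1,3,6,9}; {1,3,7,8}; {1,4,5,9}; {1,4,6,8}; {1,5,6,7}; {3,4,5,7}

4 distinct digits from 1–9 sum between 10 and 30.
Dropping sets that contain 2.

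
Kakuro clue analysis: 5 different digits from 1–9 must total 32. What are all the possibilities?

{2,6,7,8,9}; {3,5,7,8,9}; {4,5,6,8,9}

5 distinct digits from 1–9 sum between 15 and 35.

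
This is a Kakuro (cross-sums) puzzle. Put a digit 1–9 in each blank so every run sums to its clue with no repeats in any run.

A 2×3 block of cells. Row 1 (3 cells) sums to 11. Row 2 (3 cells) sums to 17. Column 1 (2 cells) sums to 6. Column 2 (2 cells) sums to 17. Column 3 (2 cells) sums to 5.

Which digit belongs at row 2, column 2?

17 in 2 cells must be {8,9}.
The 11 across and the 17 down share only 8, so (1,2) = 8.
(2,2) = 17 − 8 = 9 completes the 17 down.
Nothing is forced directly, so branch on (1,1), whose candidates are 1 or 2. If (1,1) = 2: that forces (1,3) = 1, after which (2,1) would have to be in {1,2,3,5,6,7} for the 17 across but in {4} for the 6 down — contradiction. So (1,1) = 1.
(1,3) = 11 − 9 = 2 completes the 11 across.
(2,1) = 6 − 1 = 5 completes the 6 down.
(2,3) = 17 − 14 = 3 completes the 17 across.

9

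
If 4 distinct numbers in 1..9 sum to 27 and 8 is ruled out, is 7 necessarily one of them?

The only way to make 27 from 4 distinct digits under that restriction is {5,6,7,9}, which contains 7.

Yes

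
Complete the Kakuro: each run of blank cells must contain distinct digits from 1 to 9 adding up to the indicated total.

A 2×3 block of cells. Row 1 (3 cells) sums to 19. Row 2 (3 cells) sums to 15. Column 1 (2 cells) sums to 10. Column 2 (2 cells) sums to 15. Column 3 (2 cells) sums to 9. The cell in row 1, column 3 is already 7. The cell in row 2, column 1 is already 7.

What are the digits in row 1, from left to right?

(1,1) = 10 − 7 = 3 completes the 10 down.
(1,2) = 19 − 10 = 9 completes the 19 across.
(2,2) = 15 − 9 = 6 completes the 15 down.
(2,3) = 15 − 13 = 2 completes the 15 across.

3 9 7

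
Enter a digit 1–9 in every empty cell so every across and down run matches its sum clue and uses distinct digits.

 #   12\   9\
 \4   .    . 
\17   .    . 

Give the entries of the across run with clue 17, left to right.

4 in 2 cells must be {1,3}; 17 in 2 cells must be {8,9}.
The 4 across and the 12 down share only 3, so R1C1 = 3.
R1C2 = 4 − 3 = 1 completes the 4 across.
R2C1 = 12 − 3 = 9 completes the 12 down.
R2C2 = 17 − 9 = 8 completes the 17 across.

9 8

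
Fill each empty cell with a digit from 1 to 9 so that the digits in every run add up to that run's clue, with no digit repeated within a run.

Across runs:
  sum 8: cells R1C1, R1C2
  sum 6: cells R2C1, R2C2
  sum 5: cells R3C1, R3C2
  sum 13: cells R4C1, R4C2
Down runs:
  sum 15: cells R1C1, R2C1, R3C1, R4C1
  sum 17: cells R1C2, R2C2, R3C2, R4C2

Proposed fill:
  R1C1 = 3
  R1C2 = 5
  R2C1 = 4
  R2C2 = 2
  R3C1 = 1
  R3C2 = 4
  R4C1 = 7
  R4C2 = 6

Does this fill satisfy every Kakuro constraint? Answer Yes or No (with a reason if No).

Yes

Across: 3+5=8; 4+2=6; 1+4=5; 7+6=13. Down: 3+4+1+7=15; 5+2+4+6=17. No digit repeats within any run.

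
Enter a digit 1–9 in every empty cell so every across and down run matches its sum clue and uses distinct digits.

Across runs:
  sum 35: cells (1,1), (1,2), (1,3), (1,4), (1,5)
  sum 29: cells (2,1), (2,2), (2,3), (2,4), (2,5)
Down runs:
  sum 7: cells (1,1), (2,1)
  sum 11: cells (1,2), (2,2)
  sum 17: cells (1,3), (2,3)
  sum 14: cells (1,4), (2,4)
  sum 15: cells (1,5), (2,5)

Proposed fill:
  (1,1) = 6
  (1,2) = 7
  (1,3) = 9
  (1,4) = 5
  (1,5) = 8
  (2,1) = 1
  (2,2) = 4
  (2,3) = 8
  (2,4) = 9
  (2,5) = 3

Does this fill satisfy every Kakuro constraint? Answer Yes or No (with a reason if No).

No — the across run (2,1)–(2,5) sums to 25, not 29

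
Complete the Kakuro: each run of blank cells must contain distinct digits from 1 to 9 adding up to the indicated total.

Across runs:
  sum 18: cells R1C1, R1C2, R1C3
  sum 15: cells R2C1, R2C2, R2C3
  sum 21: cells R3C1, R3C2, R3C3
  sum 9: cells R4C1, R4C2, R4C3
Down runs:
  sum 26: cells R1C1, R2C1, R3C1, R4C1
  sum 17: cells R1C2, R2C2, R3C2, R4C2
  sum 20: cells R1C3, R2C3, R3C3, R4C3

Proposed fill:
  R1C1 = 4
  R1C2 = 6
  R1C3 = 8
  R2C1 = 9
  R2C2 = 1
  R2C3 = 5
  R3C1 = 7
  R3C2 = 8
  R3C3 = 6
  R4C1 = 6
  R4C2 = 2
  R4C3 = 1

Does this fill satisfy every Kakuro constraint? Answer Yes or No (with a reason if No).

Across: 4+6+8=18; 9+1+5=15; 7+8+6=21; 6+2+1=9. Down: 4+9+7+6=26; 6+1+8+2=17; 8+5+6+1=20. No digit repeats within any run.

Yes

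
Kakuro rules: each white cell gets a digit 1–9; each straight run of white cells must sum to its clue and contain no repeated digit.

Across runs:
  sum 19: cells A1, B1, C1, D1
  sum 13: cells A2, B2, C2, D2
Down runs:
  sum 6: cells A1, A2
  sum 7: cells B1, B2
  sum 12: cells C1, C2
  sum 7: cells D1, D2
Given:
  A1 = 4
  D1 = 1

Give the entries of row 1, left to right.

4 6 8 1

A2 = 6 − 4 = 2 completes the 6 down.
D2 = 7 − 1 = 6 completes the 7 down.
Given what's placed, C2 must be 4 to fit the 13 across and 12 down.
C1 = 12 − 4 = 8 completes the 12 down.
B2 = 13 − 12 = 1 completes the 13 across.
B1 = 19 − 13 = 6 completes the 19 across.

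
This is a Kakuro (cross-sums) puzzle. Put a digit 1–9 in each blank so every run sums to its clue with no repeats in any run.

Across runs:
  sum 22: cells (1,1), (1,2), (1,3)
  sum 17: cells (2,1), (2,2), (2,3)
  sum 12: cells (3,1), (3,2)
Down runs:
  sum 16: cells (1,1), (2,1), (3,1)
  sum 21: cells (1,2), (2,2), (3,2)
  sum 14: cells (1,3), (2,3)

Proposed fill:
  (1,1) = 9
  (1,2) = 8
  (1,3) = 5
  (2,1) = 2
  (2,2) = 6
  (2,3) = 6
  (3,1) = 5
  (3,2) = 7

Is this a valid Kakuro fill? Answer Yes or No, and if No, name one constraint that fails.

No — the down run (1,3)–(2,3) sums to 11, not 14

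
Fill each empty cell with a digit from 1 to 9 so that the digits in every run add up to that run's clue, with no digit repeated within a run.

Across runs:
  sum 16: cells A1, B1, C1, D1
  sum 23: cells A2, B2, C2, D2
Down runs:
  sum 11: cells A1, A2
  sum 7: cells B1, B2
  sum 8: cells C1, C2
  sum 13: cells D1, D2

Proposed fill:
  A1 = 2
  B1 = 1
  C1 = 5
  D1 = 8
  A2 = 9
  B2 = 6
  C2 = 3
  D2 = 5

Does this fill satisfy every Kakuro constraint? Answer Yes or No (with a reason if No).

Across: 2+1+5+8=16; 9+6+3+5=23. Down: 2+9=11; 1+6=7; 5+3=8; 8+5=13. No digit repeats within any run.

Yes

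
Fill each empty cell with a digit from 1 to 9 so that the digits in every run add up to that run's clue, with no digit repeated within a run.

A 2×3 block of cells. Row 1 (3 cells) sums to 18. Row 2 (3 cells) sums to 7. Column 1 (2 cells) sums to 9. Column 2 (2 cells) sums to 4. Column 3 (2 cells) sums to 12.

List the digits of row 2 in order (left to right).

2 1 4

7 in 3 cells must be {1,2,4}; 4 in 2 cells must be {1,3}.
The 7 across and the 4 down share only 1, so (2,2) = 1.
Given what's placed, (2,3) must be 4 to fit the 7 across and 12 down.
(1,2) = 4 − 1 = 3 completes the 4 down.
(1,3) = 12 − 4 = 8 completes the 12 down.
(2,1) = 7 − 5 = 2 completes the 7 across.
(1,1) = 18 − 11 = 7 completes the 18 across.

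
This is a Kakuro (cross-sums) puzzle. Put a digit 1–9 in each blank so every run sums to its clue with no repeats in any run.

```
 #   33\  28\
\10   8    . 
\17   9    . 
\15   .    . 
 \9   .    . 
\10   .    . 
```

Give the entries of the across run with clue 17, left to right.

17 in 2 cells must be {8,9}.
R1C2 = 10 − 8 = 2 completes the 10 across.
R2C2 = 17 − 9 = 8 completes the 17 across.

9 8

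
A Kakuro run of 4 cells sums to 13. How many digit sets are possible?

4 distinct digits from 1–9 sum between 10 and 30.
Enumerating: {1,2,3,7}, {1,2,4,6}, {1,3,4,5}.

3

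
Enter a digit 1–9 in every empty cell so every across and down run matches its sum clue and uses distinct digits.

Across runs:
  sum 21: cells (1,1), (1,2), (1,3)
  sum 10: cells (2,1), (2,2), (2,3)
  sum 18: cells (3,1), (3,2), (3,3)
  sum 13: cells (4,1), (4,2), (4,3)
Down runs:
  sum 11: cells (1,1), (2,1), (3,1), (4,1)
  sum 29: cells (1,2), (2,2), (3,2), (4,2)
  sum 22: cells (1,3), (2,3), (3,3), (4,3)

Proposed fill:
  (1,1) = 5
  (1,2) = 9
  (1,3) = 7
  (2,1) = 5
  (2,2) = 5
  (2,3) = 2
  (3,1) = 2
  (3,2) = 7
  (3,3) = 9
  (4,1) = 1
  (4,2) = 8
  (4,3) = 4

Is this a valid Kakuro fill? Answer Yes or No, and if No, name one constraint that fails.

No — the down run (1,1)–(4,1) sums to 13, not 11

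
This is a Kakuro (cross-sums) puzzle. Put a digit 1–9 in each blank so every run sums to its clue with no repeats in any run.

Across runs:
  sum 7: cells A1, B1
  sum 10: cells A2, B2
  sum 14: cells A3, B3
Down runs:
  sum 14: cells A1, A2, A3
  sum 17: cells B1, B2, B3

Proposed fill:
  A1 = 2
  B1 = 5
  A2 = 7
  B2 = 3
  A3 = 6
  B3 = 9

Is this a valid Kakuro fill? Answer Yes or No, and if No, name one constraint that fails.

No — the down run A1–A3 sums to 15, not 14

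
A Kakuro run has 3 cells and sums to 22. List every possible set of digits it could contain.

3 distinct digits from 1–9 sum between 6 and 24.

{5,8,9}; {6,7,9}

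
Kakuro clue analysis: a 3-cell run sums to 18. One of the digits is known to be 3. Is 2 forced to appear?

No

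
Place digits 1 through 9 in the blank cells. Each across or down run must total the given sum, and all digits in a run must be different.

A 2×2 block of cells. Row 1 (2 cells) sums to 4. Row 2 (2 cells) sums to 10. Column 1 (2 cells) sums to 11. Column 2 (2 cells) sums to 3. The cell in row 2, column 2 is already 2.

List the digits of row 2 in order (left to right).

4 in 2 cells must be {1,3}; 3 in 2 cells must be {1,2}.
(1,1) = 3: only digit in both the 4-across and 11-down candidate sets.
(1,2) = 4 − 3 = 1 completes the 4 across.
(2,1) = 10 − 2 = 8 completes the 10 across.

8 2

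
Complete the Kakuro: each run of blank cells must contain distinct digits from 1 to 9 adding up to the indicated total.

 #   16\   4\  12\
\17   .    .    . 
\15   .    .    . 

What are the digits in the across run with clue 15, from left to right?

7, 3, 5

16 in 2 cells must be {7,9}; 4 in 2 cells must be {1,3}.
Nothing is forced directly, so branch on R1C1, whose candidates are 7 or 9. If R1C1 = 7: that forces R1C2 = 1, R1C3 = 9, R2C1 = 9, after which R2C2 would have to be in {1,2,4,5} for the 15 across but in {3} for the 4 down — contradiction. So R1C1 = 9.
R2C1 = 16 − 9 = 7 completes the 16 down.
Given what's placed, R2C2 must be 3 to fit the 15 across and 4 down.
R2C3 = 15 − 10 = 5 completes the 15 across.
R1C2 = 4 − 3 = 1 completes the 4 down.
R1C3 = 17 − 10 = 7 completes the 17 across.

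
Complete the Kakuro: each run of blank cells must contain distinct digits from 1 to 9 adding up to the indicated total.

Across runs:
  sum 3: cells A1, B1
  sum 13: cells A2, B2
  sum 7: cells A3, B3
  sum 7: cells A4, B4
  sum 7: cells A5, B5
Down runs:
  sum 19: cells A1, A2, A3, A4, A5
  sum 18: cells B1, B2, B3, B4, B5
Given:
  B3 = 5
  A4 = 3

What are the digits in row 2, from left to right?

7 6

3 in 2 cells must be {1,2}.
A3 = 7 − 5 = 2 completes the 7 across.
B4 = 7 − 3 = 4 completes the 7 across.
A1 = 1: the only remaining digit allowed by both the 3 across and the 19 down.
B1 = 3 − 1 = 2 completes the 3 across.
Given what's placed, B2 must be 6 to fit the 13 across and 18 down.
B5 = 18 − 17 = 1 completes the 18 down.
A2 = 13 − 6 = 7 completes the 13 across.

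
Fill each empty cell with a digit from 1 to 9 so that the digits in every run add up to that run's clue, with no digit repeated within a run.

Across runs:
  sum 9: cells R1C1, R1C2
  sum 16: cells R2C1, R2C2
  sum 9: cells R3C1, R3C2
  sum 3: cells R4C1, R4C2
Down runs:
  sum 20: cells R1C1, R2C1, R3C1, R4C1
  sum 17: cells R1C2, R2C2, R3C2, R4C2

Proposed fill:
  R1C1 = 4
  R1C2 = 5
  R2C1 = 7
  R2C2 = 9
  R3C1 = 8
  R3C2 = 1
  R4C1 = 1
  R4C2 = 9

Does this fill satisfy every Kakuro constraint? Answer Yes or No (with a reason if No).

No — the across run R4C1–R4C2 sums to 10, not 3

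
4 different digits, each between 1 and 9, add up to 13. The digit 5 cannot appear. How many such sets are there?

2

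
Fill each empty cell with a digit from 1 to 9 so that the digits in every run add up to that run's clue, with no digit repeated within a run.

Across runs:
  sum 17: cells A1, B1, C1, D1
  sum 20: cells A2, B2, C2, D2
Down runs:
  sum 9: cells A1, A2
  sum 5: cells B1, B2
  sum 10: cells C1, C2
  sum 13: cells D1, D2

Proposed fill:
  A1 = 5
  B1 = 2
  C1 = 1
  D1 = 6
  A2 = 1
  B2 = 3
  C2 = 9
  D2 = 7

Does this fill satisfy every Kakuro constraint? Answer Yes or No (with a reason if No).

No — the across run A1–D1 sums to 14, not 17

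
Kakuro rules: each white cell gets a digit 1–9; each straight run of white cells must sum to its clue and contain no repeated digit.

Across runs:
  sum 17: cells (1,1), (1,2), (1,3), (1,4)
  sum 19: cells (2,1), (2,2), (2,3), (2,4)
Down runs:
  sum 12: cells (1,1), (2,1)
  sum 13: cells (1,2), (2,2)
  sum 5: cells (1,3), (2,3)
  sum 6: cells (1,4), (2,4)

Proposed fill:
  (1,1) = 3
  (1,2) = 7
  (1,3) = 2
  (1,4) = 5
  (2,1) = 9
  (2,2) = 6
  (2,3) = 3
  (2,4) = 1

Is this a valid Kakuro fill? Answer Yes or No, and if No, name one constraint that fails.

Across: 3+7+2+5=17; 9+6+3+1=19. Down: 3+9=12; 7+6=13; 2+3=5; 5+1=6. No digit repeats within any run.

Yes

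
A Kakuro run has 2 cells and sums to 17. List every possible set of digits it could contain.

{8,9}

2 distinct digits from 1–9 sum between 3 and 17.
Only one set works: {8,9}.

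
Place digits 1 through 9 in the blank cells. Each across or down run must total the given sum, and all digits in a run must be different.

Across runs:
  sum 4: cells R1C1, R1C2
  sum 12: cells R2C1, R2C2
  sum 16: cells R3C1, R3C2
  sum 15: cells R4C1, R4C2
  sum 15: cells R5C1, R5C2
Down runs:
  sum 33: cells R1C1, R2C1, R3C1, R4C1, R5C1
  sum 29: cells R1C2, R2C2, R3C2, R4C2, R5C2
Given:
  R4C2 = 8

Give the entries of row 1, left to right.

3 1

4 in 2 cells must be {1,3}; 16 in 2 cells must be {7,9}.
Intersecting the 4 across with the 33 down forces R1C1 = 3.
R1C2 = 4 − 3 = 1 completes the 4 across.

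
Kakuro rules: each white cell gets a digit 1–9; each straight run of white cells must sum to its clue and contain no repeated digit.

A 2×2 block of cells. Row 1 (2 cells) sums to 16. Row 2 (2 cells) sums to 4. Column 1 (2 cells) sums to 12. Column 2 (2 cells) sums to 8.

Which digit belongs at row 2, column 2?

16 in 2 cells must be {7,9}; 4 in 2 cells must be {1,3}.
The 16 across and the 8 down share only 7, so (1,2) = 7.
The 4 across and the 12 down share only 3, so (2,1) = 3.
(2,2) = 4 − 3 = 1 completes the 4 across.
(1,1) = 16 − 7 = 9 completes the 16 across.

1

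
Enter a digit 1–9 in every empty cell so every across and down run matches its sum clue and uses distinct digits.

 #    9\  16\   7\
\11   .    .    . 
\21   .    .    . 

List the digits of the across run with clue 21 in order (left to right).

8 9 4

16 in 2 cells must be {7,9}.
The 11 across and the 16 down share only 7, so R1C2 = 7.
R2C2 = 16 − 7 = 9 completes the 16 down.
Nothing is forced directly, so branch on R2C3, whose candidates are 4 or 5. If R2C3 = 5: then R1C3 would have to be in {1,3} for the 11 across but in {2} for the 7 down — contradiction. So R2C3 = 4.
R1C3 = 7 − 4 = 3 completes the 7 down.
R2C1 = 21 − 13 = 8 completes the 21 across.
R1C1 = 11 − 10 = 1 completes the 11 across.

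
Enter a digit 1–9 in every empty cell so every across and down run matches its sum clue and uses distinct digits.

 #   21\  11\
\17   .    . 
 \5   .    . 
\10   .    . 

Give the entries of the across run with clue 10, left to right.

8 2

17 in 2 cells must be {8,9}.
The 17 across and the 11 down share only 8, so R1C2 = 8.
The 5 across and the 21 down share only 4, so R2C1 = 4.
R2C2 = 5 − 4 = 1 completes the 5 across.
R3C2 = 11 − 9 = 2 completes the 11 down.
R1C1 = 17 − 8 = 9 completes the 17 across.
R3C1 = 10 − 2 = 8 completes the 10 across.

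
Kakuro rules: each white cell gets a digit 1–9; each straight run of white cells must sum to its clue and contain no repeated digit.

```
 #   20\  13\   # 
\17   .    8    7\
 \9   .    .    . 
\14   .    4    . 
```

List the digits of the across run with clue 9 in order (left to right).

17 in 2 cells must be {8,9}.
R1C1 = 17 − 8 = 9 completes the 17 across.
R2C2 = 13 − 12 = 1 completes the 13 down.
No cell is forced outright now. R3C1 can only be 3 or 7 or 8 (the digits allowed by both its 14 across and its 20 down). If R3C1 = 3: then R2C1 would have to be in {2,3,5,6} for the 9 across but in {8} for the 20 down — contradiction. If R3C1 = 7: then R2C1 would have to be in {2,3,5,6} for the 9 across but in {4} for the 20 down — contradiction. So R3C1 = 8.
R2C1 = 20 − 17 = 3 completes the 20 down.
R2C3 = 9 − 4 = 5 completes the 9 across.
R3C3 = 14 − 12 = 2 completes the 14 across.

3, 1, 5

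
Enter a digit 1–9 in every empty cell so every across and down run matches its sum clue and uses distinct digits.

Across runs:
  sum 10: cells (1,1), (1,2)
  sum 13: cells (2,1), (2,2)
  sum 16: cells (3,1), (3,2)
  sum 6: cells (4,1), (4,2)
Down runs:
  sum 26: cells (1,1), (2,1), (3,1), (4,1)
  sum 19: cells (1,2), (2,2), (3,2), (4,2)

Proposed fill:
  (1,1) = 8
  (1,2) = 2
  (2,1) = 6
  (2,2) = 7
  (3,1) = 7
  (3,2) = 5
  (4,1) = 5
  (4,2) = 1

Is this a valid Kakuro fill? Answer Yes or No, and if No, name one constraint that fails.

No — the across run (3,1)–(3,2) sums to 12, not 16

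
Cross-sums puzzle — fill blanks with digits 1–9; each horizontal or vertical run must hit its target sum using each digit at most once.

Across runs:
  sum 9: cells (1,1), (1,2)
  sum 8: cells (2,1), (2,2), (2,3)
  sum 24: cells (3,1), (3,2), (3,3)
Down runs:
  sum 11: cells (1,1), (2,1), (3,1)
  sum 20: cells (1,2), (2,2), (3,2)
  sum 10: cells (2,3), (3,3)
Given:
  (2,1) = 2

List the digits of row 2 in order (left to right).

24 in 3 cells must be {7,8,9}.
Given what's placed, (2,2) must be 5 to fit the 8 across and 20 down.
(2,3) = 8 − 7 = 1 completes the 8 across.
Given what's placed, (3,1) must be 8 to fit the 24 across and 11 down.
(3,3) = 10 − 1 = 9 completes the 10 down.
(1,1) = 11 − 10 = 1 completes the 11 down.
(1,2) = 9 − 1 = 8 completes the 9 across.
(3,2) = 24 − 17 = 7 completes the 24 across.

2, 5, 1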